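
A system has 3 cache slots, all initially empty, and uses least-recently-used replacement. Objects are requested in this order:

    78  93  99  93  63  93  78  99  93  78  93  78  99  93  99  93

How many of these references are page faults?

78 -> fault, frames {78}
93 -> fault, frames {78,93}
99 -> fault, frames {78,93,99}
93 -> hit
63 -> fault, evict 78, frames {99,93,63}
93 -> hit
78 -> fault, evict 99, frames {63,93,78}
99 -> fault, evict 63, frames {93,78,99}
93 -> hit
78 -> hit
93 -> hit
78 -> hit
99 -> hit
93 -> hit
99 -> hit
93 -> hit
Page faults: 6.

6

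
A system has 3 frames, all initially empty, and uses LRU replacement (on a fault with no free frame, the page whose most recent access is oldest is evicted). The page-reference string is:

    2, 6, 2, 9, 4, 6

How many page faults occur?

5

2 -> miss, frames [2]
6 -> miss, frames [2, 6]
2 -> hit
9 -> miss, frames [6, 2, 9]
4 -> miss, evict 6, frames [2, 9, 4]
6 -> miss, evict 2, frames [9, 4, 6]
Page faults: 5.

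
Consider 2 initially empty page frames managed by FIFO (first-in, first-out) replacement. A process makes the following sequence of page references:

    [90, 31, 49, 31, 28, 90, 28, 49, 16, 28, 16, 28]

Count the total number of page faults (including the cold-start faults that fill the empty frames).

8

90: fault, frames {90}
31: fault, frames {90,31}
49: fault, evict 90, frames {31,49}
31: hit
28: fault, evict 31, frames {49,28}
90: fault, evict 49, frames {28,90}
28: hit
49: fault, evict 28, frames {90,49}
16: fault, evict 90, frames {49,16}
28: fault, evict 49, frames {16,28}
16: hit
28: hit
Page faults: 8.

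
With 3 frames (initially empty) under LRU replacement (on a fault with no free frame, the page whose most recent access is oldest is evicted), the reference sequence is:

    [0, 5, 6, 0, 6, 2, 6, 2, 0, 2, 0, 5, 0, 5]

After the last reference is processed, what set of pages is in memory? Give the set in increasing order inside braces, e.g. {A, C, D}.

{0, 2, 5}

0 → miss, frames {0}
5 → miss, frames {0,5}
6 → miss, frames {0,5,6}
0 → hit
6 → hit
2 → miss, evict 5, frames {0,6,2}
6 → hit
2 → hit
0 → hit
2 → hit
0 → hit
5 → miss, evict 6, frames {2,0,5}
0 → hit
5 → hit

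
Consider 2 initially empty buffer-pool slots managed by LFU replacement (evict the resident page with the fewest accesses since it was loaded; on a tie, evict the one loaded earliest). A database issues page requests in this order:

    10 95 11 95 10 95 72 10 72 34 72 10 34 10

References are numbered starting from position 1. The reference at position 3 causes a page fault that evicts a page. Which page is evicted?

pos 1: 10 -> fault, frames [10]
pos 2: 95 -> fault, frames [10, 95]
pos 3: 11 -> fault, evict 10, frames [95, 11]
At position 3, page 10 is evicted.

10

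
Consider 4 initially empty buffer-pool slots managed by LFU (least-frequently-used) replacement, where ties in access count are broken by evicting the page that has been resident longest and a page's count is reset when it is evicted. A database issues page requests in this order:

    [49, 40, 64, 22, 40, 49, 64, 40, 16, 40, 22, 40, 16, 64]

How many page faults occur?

49 -> miss, frames {49}
40 -> miss, frames {49,40}
64 -> miss, frames {49,40,64}
22 -> miss, frames {49,40,64,22}
40 -> hit
49 -> hit
64 -> hit
40 -> hit
16 -> miss, evict 22, frames {49,40,64,16}
40 -> hit
22 -> miss, evict 16, frames {49,40,64,22}
40 -> hit
16 -> miss, evict 22, frames {49,40,64,16}
64 -> hit
Page faults: 7.

7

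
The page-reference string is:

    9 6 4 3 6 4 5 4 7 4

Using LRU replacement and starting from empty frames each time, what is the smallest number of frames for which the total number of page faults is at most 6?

f=1: 10 faults
f=2: 8 faults
f=3: 6 faults
f=4: 6 faults
f=5: 6 faults
f=6: 6 faults
Smallest f with faults ≤ 6 is 3.

3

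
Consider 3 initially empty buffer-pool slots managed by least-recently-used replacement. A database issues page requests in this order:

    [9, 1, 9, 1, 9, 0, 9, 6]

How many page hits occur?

4

9 → miss, frames (9)
1 → miss, frames (9 1)
9 → hit
1 → hit
9 → hit
0 → miss, frames (1 9 0)
9 → hit
6 → miss, evict 1, frames (0 9 6)
Hits: 4.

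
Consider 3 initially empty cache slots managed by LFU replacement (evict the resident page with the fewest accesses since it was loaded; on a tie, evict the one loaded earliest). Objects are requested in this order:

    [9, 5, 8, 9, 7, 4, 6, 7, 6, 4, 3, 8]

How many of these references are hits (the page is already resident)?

2

9 -> miss, frames [9]
5 -> miss, frames [9, 5]
8 -> miss, frames [9, 5, 8]
9 -> hit
7 -> miss, evict 5, frames [9, 8, 7]
4 -> miss, evict 8, frames [9, 7, 4]
6 -> miss, evict 7, frames [9, 4, 6]
7 -> miss, evict 4, frames [9, 6, 7]
6 -> hit
4 -> miss, evict 7, frames [9, 6, 4]
3 -> miss, evict 4, frames [9, 6, 3]
8 -> miss, evict 3, frames [9, 6, 8]
Hits: 2.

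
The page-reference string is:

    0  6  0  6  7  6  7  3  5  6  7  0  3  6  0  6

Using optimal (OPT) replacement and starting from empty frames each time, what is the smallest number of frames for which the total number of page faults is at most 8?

3

f=1: 16 faults
f=2: 9 faults
f=3: 7 faults
f=4: 6 faults
f=5: 5 faults
Smallest f with faults ≤ 8 is 3.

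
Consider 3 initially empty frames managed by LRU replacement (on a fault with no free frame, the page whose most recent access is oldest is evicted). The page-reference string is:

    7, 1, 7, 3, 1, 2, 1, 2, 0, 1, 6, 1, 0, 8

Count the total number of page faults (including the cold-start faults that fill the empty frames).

7

7: fault, frames (7)
1: fault, frames (7 1)
7: hit
3: fault, frames (1 7 3)
1: hit
2: fault, evict 7, frames (3 1 2)
1: hit
2: hit
0: fault, evict 3, frames (1 2 0)
1: hit
6: fault, evict 2, frames (0 1 6)
1: hit
0: hit
8: fault, evict 6, frames (1 0 8)
Page faults: 7.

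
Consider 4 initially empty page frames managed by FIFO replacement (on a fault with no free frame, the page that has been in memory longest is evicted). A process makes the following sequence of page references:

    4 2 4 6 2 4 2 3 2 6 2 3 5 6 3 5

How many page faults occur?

4: miss, frames [4]
2: miss, frames [4, 2]
4: hit
6: miss, frames [4, 2, 6]
2: hit
4: hit
2: hit
3: miss, frames [4, 2, 6, 3]
2: hit
6: hit
2: hit
3: hit
5: miss, evict 4, frames [2, 6, 3, 5]
6: hit
3: hit
5: hit
Page faults: 5.

5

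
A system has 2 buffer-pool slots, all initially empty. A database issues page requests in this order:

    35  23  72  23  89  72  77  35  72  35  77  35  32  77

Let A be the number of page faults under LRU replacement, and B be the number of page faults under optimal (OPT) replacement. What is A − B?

Under LRU: F F F . F F F F F . F . F F → 11 faults.
Under OPT: F F F . F . F F . . F . F . → 8 faults.
A − B = 11 − 8 = 3.

3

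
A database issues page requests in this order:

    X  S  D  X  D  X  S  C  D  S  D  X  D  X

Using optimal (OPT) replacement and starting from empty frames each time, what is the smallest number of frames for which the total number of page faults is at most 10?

2

f=1: 14 faults
f=2: 7 faults
f=3: 5 faults
f=4: 4 faults
Smallest f with faults ≤ 10 is 2.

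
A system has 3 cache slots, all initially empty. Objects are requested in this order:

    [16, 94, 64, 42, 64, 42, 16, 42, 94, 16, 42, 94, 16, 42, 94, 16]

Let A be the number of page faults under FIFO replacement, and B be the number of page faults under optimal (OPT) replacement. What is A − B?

Under FIFO: F F F F . . F . F . . . . . . . → 6 faults.
Under OPT: F F F F . . . . F . . . . . . . → 5 faults.
A − B = 6 − 5 = 1.

1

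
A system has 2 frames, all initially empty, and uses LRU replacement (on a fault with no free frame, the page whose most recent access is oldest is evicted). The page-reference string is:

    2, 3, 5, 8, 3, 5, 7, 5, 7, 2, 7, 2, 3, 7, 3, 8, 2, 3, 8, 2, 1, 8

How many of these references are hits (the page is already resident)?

2 -> miss, frames (2)
3 -> miss, frames (2 3)
5 -> miss, evict 2, frames (3 5)
8 -> miss, evict 3, frames (5 8)
3 -> miss, evict 5, frames (8 3)
5 -> miss, evict 8, frames (3 5)
7 -> miss, evict 3, frames (5 7)
5 -> hit
7 -> hit
2 -> miss, evict 5, frames (7 2)
7 -> hit
2 -> hit
3 -> miss, evict 7, frames (2 3)
7 -> miss, evict 2, frames (3 7)
3 -> hit
8 -> miss, evict 7, frames (3 8)
2 -> miss, evict 3, frames (8 2)
3 -> miss, evict 8, frames (2 3)
8 -> miss, evict 2, frames (3 8)
2 -> miss, evict 3, frames (8 2)
1 -> miss, evict 8, frames (2 1)
8 -> miss, evict 2, frames (1 8)
Hits: 5.

5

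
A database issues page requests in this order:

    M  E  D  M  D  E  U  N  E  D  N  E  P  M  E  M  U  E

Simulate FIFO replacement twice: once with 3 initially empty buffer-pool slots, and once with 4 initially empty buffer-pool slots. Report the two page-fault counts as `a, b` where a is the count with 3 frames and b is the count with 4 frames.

3 frames: F F F . . . F F F F . . F F F . F . → 11 faults.
4 frames: F F F . . . F F . . . . F F F . F . → 9 faults.
9 < 11: adding a frame reduced faults, as is typical.

11, 9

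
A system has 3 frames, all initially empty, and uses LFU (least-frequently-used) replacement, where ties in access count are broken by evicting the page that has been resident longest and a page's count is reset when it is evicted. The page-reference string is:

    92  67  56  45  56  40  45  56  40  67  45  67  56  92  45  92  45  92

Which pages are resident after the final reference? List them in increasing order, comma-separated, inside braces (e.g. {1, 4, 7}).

92: miss, frames [92]
67: miss, frames [92, 67]
56: miss, frames [92, 67, 56]
45: miss, evict 92, frames [67, 56, 45]
56: hit
40: miss, evict 67, frames [56, 45, 40]
45: hit
56: hit
40: hit
67: miss, evict 45, frames [56, 40, 67]
45: miss, evict 67, frames [56, 40, 45]
67: miss, evict 45, frames [56, 40, 67]
56: hit
92: miss, evict 67, frames [56, 40, 92]
45: miss, evict 92, frames [56, 40, 45]
92: miss, evict 45, frames [56, 40, 92]
45: miss, evict 92, frames [56, 40, 45]
92: miss, evict 45, frames [56, 40, 92]

{40, 56, 92}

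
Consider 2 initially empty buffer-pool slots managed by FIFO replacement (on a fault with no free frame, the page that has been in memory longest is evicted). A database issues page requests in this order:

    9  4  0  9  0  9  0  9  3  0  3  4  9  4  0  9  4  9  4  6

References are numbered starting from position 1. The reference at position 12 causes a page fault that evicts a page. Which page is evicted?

3

pos 1: 9: fault, frames {9}
pos 2: 4: fault, frames {9,4}
pos 3: 0: fault, evict 9, frames {4,0}
pos 4: 9: fault, evict 4, frames {0,9}
pos 5: 0: hit
pos 6: 9: hit
pos 7: 0: hit
pos 8: 9: hit
pos 9: 3: fault, evict 0, frames {9,3}
pos 10: 0: fault, evict 9, frames {3,0}
pos 11: 3: hit
pos 12: 4: fault, evict 3, frames {0,4}
At position 12, page 3 is evicted.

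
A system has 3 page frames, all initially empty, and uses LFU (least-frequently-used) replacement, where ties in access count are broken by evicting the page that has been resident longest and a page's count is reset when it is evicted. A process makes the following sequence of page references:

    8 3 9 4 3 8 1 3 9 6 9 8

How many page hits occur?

8 → fault, frames (8)
3 → fault, frames (8 3)
9 → fault, frames (8 3 9)
4 → fault, evict 8, frames (3 9 4)
3 → hit
8 → fault, evict 9, frames (3 4 8)
1 → fault, evict 4, frames (3 8 1)
3 → hit
9 → fault, evict 8, frames (3 1 9)
6 → fault, evict 1, frames (3 9 6)
9 → hit
8 → fault, evict 6, frames (3 9 8)
Hits: 3.

3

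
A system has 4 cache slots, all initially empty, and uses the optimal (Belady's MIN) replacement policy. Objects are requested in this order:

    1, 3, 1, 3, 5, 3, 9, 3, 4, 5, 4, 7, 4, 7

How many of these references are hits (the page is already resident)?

1 → miss, frames (1)
3 → miss, frames (1 3)
1 → hit
3 → hit
5 → miss, frames (1 3 5)
3 → hit
9 → miss, frames (1 3 5 9)
3 → hit
4 → miss, evict 9, frames (1 3 5 4)
5 → hit
4 → hit
7 → miss, evict 5, frames (1 3 4 7)
4 → hit
7 → hit
Hits: 8.

8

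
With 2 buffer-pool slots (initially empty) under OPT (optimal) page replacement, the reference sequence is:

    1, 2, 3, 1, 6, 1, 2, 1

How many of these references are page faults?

5

1 → miss, frames [1]
2 → miss, frames [1, 2]
3 → miss, evict 2, frames [1, 3]
1 → hit
6 → miss, evict 3, frames [1, 6]
1 → hit
2 → miss, evict 6, frames [1, 2]
1 → hit
Page faults: 5.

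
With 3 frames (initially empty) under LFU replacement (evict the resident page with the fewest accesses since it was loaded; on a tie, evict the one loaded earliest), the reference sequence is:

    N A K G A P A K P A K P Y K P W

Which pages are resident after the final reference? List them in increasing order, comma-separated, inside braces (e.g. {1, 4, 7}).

{A, P, W}

N → fault, frames {N}
A → fault, frames {N,A}
K → fault, frames {N,A,K}
G → fault, evict N, frames {A,K,G}
A → hit
P → fault, evict K, frames {A,G,P}
A → hit
K → fault, evict G, frames {A,P,K}
P → hit
A → hit
K → hit
P → hit
Y → fault, evict K, frames {A,P,Y}
K → fault, evict Y, frames {A,P,K}
P → hit
W → fault, evict K, frames {A,P,W}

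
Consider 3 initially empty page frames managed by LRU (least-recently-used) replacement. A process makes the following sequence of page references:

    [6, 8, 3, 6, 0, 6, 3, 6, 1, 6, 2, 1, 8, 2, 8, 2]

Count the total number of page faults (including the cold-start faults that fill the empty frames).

6: fault, frames {6}
8: fault, frames {6,8}
3: fault, frames {6,8,3}
6: hit
0: fault, evict 8, frames {3,6,0}
6: hit
3: hit
6: hit
1: fault, evict 0, frames {3,6,1}
6: hit
2: fault, evict 3, frames {1,6,2}
1: hit
8: fault, evict 6, frames {2,1,8}
2: hit
8: hit
2: hit
Page faults: 7.

7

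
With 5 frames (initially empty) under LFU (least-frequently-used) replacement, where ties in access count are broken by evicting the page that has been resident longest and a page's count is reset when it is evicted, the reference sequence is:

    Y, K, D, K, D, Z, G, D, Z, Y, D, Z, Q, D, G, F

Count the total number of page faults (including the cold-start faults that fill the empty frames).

8

Y → fault, frames (Y)
K → fault, frames (Y K)
D → fault, frames (Y K D)
K → hit
D → hit
Z → fault, frames (Y K D Z)
G → fault, frames (Y K D Z G)
D → hit
Z → hit
Y → hit
D → hit
Z → hit
Q → fault, evict G, frames (Y K D Z Q)
D → hit
G → fault, evict Q, frames (Y K D Z G)
F → fault, evict G, frames (Y K D Z F)
Page faults: 8.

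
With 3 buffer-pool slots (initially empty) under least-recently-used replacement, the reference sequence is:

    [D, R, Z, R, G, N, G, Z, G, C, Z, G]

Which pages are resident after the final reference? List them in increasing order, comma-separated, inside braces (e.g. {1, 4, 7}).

{C, G, Z}

D -> miss, frames {D}
R -> miss, frames {D,R}
Z -> miss, frames {D,R,Z}
R -> hit
G -> miss, evict D, frames {Z,R,G}
N -> miss, evict Z, frames {R,G,N}
G -> hit
Z -> miss, evict R, frames {N,G,Z}
G -> hit
C -> miss, evict N, frames {Z,G,C}
Z -> hit
G -> hit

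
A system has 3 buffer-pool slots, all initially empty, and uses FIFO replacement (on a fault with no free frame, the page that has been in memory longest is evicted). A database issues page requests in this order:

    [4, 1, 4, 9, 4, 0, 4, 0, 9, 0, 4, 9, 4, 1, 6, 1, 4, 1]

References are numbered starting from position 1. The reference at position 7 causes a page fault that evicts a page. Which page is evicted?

1

pos 1: 4 -> miss, frames (4)
pos 2: 1 -> miss, frames (4 1)
pos 3: 4 -> hit
pos 4: 9 -> miss, frames (4 1 9)
pos 5: 4 -> hit
pos 6: 0 -> miss, evict 4, frames (1 9 0)
pos 7: 4 -> miss, evict 1, frames (9 0 4)
At position 7, page 1 is evicted.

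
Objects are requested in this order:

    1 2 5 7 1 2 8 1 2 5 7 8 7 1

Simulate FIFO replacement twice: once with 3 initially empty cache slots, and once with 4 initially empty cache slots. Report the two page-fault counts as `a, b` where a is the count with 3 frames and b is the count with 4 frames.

3 frames: F F F F F F F . . F F . . F → 10 faults.
4 frames: F F F F . . F F F F F F . F → 11 faults.
11 > 10: adding a frame increased faults — Belady's anomaly.

10, 11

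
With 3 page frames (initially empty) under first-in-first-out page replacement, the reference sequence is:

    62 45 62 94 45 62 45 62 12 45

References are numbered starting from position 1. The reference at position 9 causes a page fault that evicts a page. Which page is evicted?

62

pos 1: 62: miss, frames {62}
pos 2: 45: miss, frames {62,45}
pos 3: 62: hit
pos 4: 94: miss, frames {62,45,94}
pos 5: 45: hit
pos 6: 62: hit
pos 7: 45: hit
pos 8: 62: hit
pos 9: 12: miss, evict 62, frames {45,94,12}
At position 9, page 62 is evicted.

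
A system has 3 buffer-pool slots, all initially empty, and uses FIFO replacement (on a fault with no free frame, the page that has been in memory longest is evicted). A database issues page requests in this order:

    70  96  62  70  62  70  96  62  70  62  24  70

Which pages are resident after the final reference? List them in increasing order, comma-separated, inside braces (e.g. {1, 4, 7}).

70: miss, frames {70}
96: miss, frames {70,96}
62: miss, frames {70,96,62}
70: hit
62: hit
70: hit
96: hit
62: hit
70: hit
62: hit
24: miss, evict 70, frames {96,62,24}
70: miss, evict 96, frames {62,24,70}

{24, 62, 70}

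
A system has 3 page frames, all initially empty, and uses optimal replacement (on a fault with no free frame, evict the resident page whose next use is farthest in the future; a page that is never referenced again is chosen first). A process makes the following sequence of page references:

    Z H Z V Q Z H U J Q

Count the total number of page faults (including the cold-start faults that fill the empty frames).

6

Z: fault, frames (Z)
H: fault, frames (Z H)
Z: hit
V: fault, frames (Z H V)
Q: fault, evict V, frames (Z H Q)
Z: hit
H: hit
U: fault, evict H, frames (Z Q U)
J: fault, evict U, frames (Z Q J)
Q: hit
Page faults: 6.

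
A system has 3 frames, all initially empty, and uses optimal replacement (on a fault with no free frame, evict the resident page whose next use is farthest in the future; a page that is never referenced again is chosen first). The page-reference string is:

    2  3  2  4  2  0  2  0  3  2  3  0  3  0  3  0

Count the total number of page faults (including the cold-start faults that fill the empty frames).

4

2 -> fault, frames [2]
3 -> fault, frames [2, 3]
2 -> hit
4 -> fault, frames [2, 3, 4]
2 -> hit
0 -> fault, evict 4, frames [2, 3, 0]
2 -> hit
0 -> hit
3 -> hit
2 -> hit
3 -> hit
0 -> hit
3 -> hit
0 -> hit
3 -> hit
0 -> hit
Page faults: 4.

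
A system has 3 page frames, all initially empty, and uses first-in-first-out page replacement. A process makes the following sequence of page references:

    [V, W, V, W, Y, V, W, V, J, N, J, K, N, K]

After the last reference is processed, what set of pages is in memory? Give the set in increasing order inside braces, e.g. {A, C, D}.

{J, K, N}

V -> fault, frames [V]
W -> fault, frames [V, W]
V -> hit
W -> hit
Y -> fault, frames [V, W, Y]
V -> hit
W -> hit
V -> hit
J -> fault, evict V, frames [W, Y, J]
N -> fault, evict W, frames [Y, J, N]
J -> hit
K -> fault, evict Y, frames [J, N, K]
N -> hit
K -> hit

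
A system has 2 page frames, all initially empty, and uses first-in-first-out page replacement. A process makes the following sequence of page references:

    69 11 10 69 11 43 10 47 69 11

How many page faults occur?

69: miss, frames [69]
11: miss, frames [69, 11]
10: miss, evict 69, frames [11, 10]
69: miss, evict 11, frames [10, 69]
11: miss, evict 10, frames [69, 11]
43: miss, evict 69, frames [11, 43]
10: miss, evict 11, frames [43, 10]
47: miss, evict 43, frames [10, 47]
69: miss, evict 10, frames [47, 69]
11: miss, evict 47, frames [69, 11]
Page faults: 10.

10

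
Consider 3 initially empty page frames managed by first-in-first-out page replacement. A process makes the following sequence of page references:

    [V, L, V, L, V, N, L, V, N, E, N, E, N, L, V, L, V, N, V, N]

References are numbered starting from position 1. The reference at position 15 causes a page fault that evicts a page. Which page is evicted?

pos 1: V -> fault, frames (V)
pos 2: L -> fault, frames (V L)
pos 3: V -> hit
pos 4: L -> hit
pos 5: V -> hit
pos 6: N -> fault, frames (V L N)
pos 7: L -> hit
pos 8: V -> hit
pos 9: N -> hit
pos 10: E -> fault, evict V, frames (L N E)
pos 11: N -> hit
pos 12: E -> hit
pos 13: N -> hit
pos 14: L -> hit
pos 15: V -> fault, evict L, frames (N E V)
At position 15, page L is evicted.

L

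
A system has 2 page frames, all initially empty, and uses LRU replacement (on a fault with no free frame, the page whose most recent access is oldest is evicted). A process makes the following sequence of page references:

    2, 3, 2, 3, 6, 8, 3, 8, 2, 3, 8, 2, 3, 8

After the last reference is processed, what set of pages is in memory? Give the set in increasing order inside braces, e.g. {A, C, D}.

2 -> miss, frames [2]
3 -> miss, frames [2, 3]
2 -> hit
3 -> hit
6 -> miss, evict 2, frames [3, 6]
8 -> miss, evict 3, frames [6, 8]
3 -> miss, evict 6, frames [8, 3]
8 -> hit
2 -> miss, evict 3, frames [8, 2]
3 -> miss, evict 8, frames [2, 3]
8 -> miss, evict 2, frames [3, 8]
2 -> miss, evict 3, frames [8, 2]
3 -> miss, evict 8, frames [2, 3]
8 -> miss, evict 2, frames [3, 8]

{3, 8}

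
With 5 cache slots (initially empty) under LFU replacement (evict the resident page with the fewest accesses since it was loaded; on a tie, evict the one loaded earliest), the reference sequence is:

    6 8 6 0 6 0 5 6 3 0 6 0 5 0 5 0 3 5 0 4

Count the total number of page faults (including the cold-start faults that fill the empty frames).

6 -> miss, frames (6)
8 -> miss, frames (6 8)
6 -> hit
0 -> miss, frames (6 8 0)
6 -> hit
0 -> hit
5 -> miss, frames (6 8 0 5)
6 -> hit
3 -> miss, frames (6 8 0 5 3)
0 -> hit
6 -> hit
0 -> hit
5 -> hit
0 -> hit
5 -> hit
0 -> hit
3 -> hit
5 -> hit
0 -> hit
4 -> miss, evict 8, frames (6 0 5 3 4)
Page faults: 6.

6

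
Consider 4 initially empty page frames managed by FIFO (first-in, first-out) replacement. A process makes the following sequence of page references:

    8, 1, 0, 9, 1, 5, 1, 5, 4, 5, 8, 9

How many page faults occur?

7

8 -> fault, frames [8]
1 -> fault, frames [8, 1]
0 -> fault, frames [8, 1, 0]
9 -> fault, frames [8, 1, 0, 9]
1 -> hit
5 -> fault, evict 8, frames [1, 0, 9, 5]
1 -> hit
5 -> hit
4 -> fault, evict 1, frames [0, 9, 5, 4]
5 -> hit
8 -> fault, evict 0, frames [9, 5, 4, 8]
9 -> hit
Page faults: 7.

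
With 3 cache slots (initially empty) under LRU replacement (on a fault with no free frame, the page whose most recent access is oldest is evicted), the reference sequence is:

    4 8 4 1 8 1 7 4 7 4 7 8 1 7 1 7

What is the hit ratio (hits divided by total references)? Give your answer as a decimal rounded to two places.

0.56

4 → miss, frames [4]
8 → miss, frames [4, 8]
4 → hit
1 → miss, frames [8, 4, 1]
8 → hit
1 → hit
7 → miss, evict 4, frames [8, 1, 7]
4 → miss, evict 8, frames [1, 7, 4]
7 → hit
4 → hit
7 → hit
8 → miss, evict 1, frames [4, 7, 8]
1 → miss, evict 4, frames [7, 8, 1]
7 → hit
1 → hit
7 → hit
Hits: 9 of 16 references → 9/16 = 0.5625.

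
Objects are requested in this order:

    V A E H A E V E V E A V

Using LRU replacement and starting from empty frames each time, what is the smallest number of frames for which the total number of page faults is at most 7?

f=1: 12 faults
f=2: 9 faults
f=3: 5 faults
f=4: 4 faults
Smallest f with faults ≤ 7 is 3.

3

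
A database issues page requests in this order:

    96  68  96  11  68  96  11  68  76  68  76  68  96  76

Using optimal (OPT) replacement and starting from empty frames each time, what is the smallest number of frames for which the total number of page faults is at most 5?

3

f=1: 14 faults
f=2: 7 faults
f=3: 4 faults
f=4: 4 faults
Smallest f with faults ≤ 5 is 3.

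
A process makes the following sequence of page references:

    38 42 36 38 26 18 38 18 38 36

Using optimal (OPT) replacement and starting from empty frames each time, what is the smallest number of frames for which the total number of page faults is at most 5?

3

f=1: 10 faults
f=2: 6 faults
f=3: 5 faults
f=4: 5 faults
f=5: 5 faults
Smallest f with faults ≤ 5 is 3.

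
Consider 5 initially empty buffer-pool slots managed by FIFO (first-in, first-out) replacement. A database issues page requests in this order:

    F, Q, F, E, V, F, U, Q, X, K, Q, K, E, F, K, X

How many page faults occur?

10

F: miss, frames (F)
Q: miss, frames (F Q)
F: hit
E: miss, frames (F Q E)
V: miss, frames (F Q E V)
F: hit
U: miss, frames (F Q E V U)
Q: hit
X: miss, evict F, frames (Q E V U X)
K: miss, evict Q, frames (E V U X K)
Q: miss, evict E, frames (V U X K Q)
K: hit
E: miss, evict V, frames (U X K Q E)
F: miss, evict U, frames (X K Q E F)
K: hit
X: hit
Page faults: 10.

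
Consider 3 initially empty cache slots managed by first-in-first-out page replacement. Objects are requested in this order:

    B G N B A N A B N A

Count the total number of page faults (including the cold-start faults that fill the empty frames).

B: miss, frames {B}
G: miss, frames {B,G}
N: miss, frames {B,G,N}
B: hit
A: miss, evict B, frames {G,N,A}
N: hit
A: hit
B: miss, evict G, frames {N,A,B}
N: hit
A: hit
Page faults: 5.

5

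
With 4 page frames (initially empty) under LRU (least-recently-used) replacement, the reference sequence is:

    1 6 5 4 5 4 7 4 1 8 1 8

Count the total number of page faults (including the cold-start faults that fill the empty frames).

1: miss, frames {1}
6: miss, frames {1,6}
5: miss, frames {1,6,5}
4: miss, frames {1,6,5,4}
5: hit
4: hit
7: miss, evict 1, frames {6,5,4,7}
4: hit
1: miss, evict 6, frames {5,7,4,1}
8: miss, evict 5, frames {7,4,1,8}
1: hit
8: hit
Page faults: 7.

7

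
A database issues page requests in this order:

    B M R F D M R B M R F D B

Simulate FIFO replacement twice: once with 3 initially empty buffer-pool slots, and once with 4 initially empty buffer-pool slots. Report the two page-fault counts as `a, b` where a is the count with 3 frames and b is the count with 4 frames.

10, 11

3 frames: F F F F F F F F . . F F . → 10 faults.
4 frames: F F F F F . . F F F F F F → 11 faults.
11 > 10: adding a frame increased faults — Belady's anomaly.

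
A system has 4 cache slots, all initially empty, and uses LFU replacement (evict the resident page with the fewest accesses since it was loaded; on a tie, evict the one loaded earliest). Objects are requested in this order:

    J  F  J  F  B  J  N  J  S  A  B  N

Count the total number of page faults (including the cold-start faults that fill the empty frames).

J -> miss, frames {J}
F -> miss, frames {J,F}
J -> hit
F -> hit
B -> miss, frames {J,F,B}
J -> hit
N -> miss, frames {J,F,B,N}
J -> hit
S -> miss, evict B, frames {J,F,N,S}
A -> miss, evict N, frames {J,F,S,A}
B -> miss, evict S, frames {J,F,A,B}
N -> miss, evict A, frames {J,F,B,N}
Page faults: 8.

8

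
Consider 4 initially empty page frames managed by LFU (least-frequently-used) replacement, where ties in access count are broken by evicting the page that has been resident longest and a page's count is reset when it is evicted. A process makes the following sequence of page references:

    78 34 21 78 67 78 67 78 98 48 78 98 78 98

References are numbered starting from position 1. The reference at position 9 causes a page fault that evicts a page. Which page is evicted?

34

pos 1: 78 -> fault, frames {78}
pos 2: 34 -> fault, frames {78,34}
pos 3: 21 -> fault, frames {78,34,21}
pos 4: 78 -> hit
pos 5: 67 -> fault, frames {78,34,21,67}
pos 6: 78 -> hit
pos 7: 67 -> hit
pos 8: 78 -> hit
pos 9: 98 -> fault, evict 34, frames {78,21,67,98}
At position 9, page 34 is evicted.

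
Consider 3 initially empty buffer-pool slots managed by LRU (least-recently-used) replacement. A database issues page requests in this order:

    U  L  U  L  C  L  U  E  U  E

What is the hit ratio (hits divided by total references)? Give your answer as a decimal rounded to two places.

U -> miss, frames (U)
L -> miss, frames (U L)
U -> hit
L -> hit
C -> miss, frames (U L C)
L -> hit
U -> hit
E -> miss, evict C, frames (L U E)
U -> hit
E -> hit
Hits: 6 of 10 references → 6/10 = 0.6000.

0.60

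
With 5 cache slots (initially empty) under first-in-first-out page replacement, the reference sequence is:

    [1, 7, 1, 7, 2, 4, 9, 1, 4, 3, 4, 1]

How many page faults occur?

7

1 -> miss, frames (1)
7 -> miss, frames (1 7)
1 -> hit
7 -> hit
2 -> miss, frames (1 7 2)
4 -> miss, frames (1 7 2 4)
9 -> miss, frames (1 7 2 4 9)
1 -> hit
4 -> hit
3 -> miss, evict 1, frames (7 2 4 9 3)
4 -> hit
1 -> miss, evict 7, frames (2 4 9 3 1)
Page faults: 7.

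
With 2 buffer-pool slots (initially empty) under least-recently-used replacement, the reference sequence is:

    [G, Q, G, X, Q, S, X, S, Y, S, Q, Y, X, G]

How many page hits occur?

G → miss, frames [G]
Q → miss, frames [G, Q]
G → hit
X → miss, evict Q, frames [G, X]
Q → miss, evict G, frames [X, Q]
S → miss, evict X, frames [Q, S]
X → miss, evict Q, frames [S, X]
S → hit
Y → miss, evict X, frames [S, Y]
S → hit
Q → miss, evict Y, frames [S, Q]
Y → miss, evict S, frames [Q, Y]
X → miss, evict Q, frames [Y, X]
G → miss, evict Y, frames [X, G]
Hits: 3.

3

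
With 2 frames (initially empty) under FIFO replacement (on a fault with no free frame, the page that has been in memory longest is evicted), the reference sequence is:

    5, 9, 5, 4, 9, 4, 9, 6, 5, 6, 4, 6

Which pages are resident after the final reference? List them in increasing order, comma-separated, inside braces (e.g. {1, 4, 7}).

{4, 6}

5 → miss, frames {5}
9 → miss, frames {5,9}
5 → hit
4 → miss, evict 5, frames {9,4}
9 → hit
4 → hit
9 → hit
6 → miss, evict 9, frames {4,6}
5 → miss, evict 4, frames {6,5}
6 → hit
4 → miss, evict 6, frames {5,4}
6 → miss, evict 5, frames {4,6}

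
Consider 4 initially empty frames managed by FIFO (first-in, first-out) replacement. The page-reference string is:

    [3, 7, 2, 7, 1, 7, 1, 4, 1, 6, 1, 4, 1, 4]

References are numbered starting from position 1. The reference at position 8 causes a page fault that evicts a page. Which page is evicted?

pos 1: 3 -> miss, frames (3)
pos 2: 7 -> miss, frames (3 7)
pos 3: 2 -> miss, frames (3 7 2)
pos 4: 7 -> hit
pos 5: 1 -> miss, frames (3 7 2 1)
pos 6: 7 -> hit
pos 7: 1 -> hit
pos 8: 4 -> miss, evict 3, frames (7 2 1 4)
At position 8, page 3 is evicted.

3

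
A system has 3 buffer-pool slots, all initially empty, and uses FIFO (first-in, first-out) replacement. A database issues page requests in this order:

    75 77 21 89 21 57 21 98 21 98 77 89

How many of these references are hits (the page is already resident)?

75 → fault, frames {75}
77 → fault, frames {75,77}
21 → fault, frames {75,77,21}
89 → fault, evict 75, frames {77,21,89}
21 → hit
57 → fault, evict 77, frames {21,89,57}
21 → hit
98 → fault, evict 21, frames {89,57,98}
21 → fault, evict 89, frames {57,98,21}
98 → hit
77 → fault, evict 57, frames {98,21,77}
89 → fault, evict 98, frames {21,77,89}
Hits: 3.

3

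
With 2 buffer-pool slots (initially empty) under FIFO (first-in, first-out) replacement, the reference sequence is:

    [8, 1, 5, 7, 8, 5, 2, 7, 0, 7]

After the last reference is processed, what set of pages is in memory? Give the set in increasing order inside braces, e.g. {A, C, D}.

8 → fault, frames [8]
1 → fault, frames [8, 1]
5 → fault, evict 8, frames [1, 5]
7 → fault, evict 1, frames [5, 7]
8 → fault, evict 5, frames [7, 8]
5 → fault, evict 7, frames [8, 5]
2 → fault, evict 8, frames [5, 2]
7 → fault, evict 5, frames [2, 7]
0 → fault, evict 2, frames [7, 0]
7 → hit

{0, 7}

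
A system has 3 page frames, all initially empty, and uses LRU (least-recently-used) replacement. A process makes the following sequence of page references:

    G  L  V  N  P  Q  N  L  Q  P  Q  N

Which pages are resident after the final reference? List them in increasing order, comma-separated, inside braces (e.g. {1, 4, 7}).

G → miss, frames {G}
L → miss, frames {G,L}
V → miss, frames {G,L,V}
N → miss, evict G, frames {L,V,N}
P → miss, evict L, frames {V,N,P}
Q → miss, evict V, frames {N,P,Q}
N → hit
L → miss, evict P, frames {Q,N,L}
Q → hit
P → miss, evict N, frames {L,Q,P}
Q → hit
N → miss, evict L, frames {P,Q,N}

{N, P, Q}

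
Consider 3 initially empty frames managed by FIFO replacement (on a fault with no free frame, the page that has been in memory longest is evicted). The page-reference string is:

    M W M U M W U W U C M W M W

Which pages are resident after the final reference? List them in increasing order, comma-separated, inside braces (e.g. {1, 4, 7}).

M -> fault, frames {M}
W -> fault, frames {M,W}
M -> hit
U -> fault, frames {M,W,U}
M -> hit
W -> hit
U -> hit
W -> hit
U -> hit
C -> fault, evict M, frames {W,U,C}
M -> fault, evict W, frames {U,C,M}
W -> fault, evict U, frames {C,M,W}
M -> hit
W -> hit

{C, M, W}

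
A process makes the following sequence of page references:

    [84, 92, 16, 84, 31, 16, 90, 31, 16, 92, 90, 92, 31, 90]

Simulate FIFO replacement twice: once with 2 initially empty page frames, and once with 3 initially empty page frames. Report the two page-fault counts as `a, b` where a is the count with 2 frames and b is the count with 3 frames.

2 frames: F F F F F F F F F F F . F . → 12 faults.
3 frames: F F F . F . F . . F . . . . → 6 faults.
6 < 12: adding a frame reduced faults, as is typical.

12, 6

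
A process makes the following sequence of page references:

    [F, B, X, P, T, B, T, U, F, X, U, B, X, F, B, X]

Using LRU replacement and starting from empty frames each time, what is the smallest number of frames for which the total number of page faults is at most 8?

f=1: 16 faults
f=2: 15 faults
f=3: 11 faults
f=4: 9 faults
f=5: 8 faults
f=6: 6 faults
Smallest f with faults ≤ 8 is 5.

5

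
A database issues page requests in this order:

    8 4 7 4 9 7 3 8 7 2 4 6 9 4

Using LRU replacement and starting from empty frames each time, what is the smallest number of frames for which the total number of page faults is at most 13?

f=1: 14 faults
f=2: 13 faults
f=3: 10 faults
f=4: 10 faults
f=5: 9 faults
f=6: 8 faults
f=7: 7 faults
Smallest f with faults ≤ 13 is 2.

2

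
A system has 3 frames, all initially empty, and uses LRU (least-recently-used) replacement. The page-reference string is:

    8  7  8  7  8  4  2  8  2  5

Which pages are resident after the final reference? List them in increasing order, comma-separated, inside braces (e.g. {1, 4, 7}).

8 → fault, frames [8]
7 → fault, frames [8, 7]
8 → hit
7 → hit
8 → hit
4 → fault, frames [7, 8, 4]
2 → fault, evict 7, frames [8, 4, 2]
8 → hit
2 → hit
5 → fault, evict 4, frames [8, 2, 5]

{2, 5, 8}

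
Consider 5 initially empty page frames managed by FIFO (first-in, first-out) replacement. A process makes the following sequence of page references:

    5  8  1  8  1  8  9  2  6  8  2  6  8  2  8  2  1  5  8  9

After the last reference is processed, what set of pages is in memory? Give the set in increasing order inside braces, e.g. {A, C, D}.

{2, 5, 6, 8, 9}

5 -> fault, frames {5}
8 -> fault, frames {5,8}
1 -> fault, frames {5,8,1}
8 -> hit
1 -> hit
8 -> hit
9 -> fault, frames {5,8,1,9}
2 -> fault, frames {5,8,1,9,2}
6 -> fault, evict 5, frames {8,1,9,2,6}
8 -> hit
2 -> hit
6 -> hit
8 -> hit
2 -> hit
8 -> hit
2 -> hit
1 -> hit
5 -> fault, evict 8, frames {1,9,2,6,5}
8 -> fault, evict 1, frames {9,2,6,5,8}
9 -> hit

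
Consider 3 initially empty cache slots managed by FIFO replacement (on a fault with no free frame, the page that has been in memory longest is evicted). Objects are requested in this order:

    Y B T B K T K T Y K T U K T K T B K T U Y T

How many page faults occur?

Y: miss, frames [Y]
B: miss, frames [Y, B]
T: miss, frames [Y, B, T]
B: hit
K: miss, evict Y, frames [B, T, K]
T: hit
K: hit
T: hit
Y: miss, evict B, frames [T, K, Y]
K: hit
T: hit
U: miss, evict T, frames [K, Y, U]
K: hit
T: miss, evict K, frames [Y, U, T]
K: miss, evict Y, frames [U, T, K]
T: hit
B: miss, evict U, frames [T, K, B]
K: hit
T: hit
U: miss, evict T, frames [K, B, U]
Y: miss, evict K, frames [B, U, Y]
T: miss, evict B, frames [U, Y, T]
Page faults: 12.

12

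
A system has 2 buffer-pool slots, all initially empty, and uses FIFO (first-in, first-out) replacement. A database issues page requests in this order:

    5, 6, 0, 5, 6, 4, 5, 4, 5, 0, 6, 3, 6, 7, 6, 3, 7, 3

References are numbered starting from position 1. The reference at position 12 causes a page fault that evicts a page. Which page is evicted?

pos 1: 5 → miss, frames (5)
pos 2: 6 → miss, frames (5 6)
pos 3: 0 → miss, evict 5, frames (6 0)
pos 4: 5 → miss, evict 6, frames (0 5)
pos 5: 6 → miss, evict 0, frames (5 6)
pos 6: 4 → miss, evict 5, frames (6 4)
pos 7: 5 → miss, evict 6, frames (4 5)
pos 8: 4 → hit
pos 9: 5 → hit
pos 10: 0 → miss, evict 4, frames (5 0)
pos 11: 6 → miss, evict 5, frames (0 6)
pos 12: 3 → miss, evict 0, frames (6 3)
At position 12, page 0 is evicted.

0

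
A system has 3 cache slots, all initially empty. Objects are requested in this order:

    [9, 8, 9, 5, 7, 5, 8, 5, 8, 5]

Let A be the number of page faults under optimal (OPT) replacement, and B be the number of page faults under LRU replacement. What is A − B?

Under OPT: F F . F F . . . . . → 4 faults.
Under LRU: F F . F F . F . . . → 5 faults.
A − B = 4 − 5 = -1.

-1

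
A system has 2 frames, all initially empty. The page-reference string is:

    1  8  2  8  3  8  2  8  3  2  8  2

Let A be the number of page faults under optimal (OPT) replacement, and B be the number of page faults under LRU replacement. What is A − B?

-1

Under OPT: F F F . F . F . F . F . → 7 faults.
Under LRU: F F F . F . F . F F F . → 8 faults.
A − B = 7 − 8 = -1.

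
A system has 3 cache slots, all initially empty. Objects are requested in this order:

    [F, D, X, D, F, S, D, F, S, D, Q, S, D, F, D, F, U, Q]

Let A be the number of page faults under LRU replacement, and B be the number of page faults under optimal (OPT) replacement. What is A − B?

1

Under LRU: F F F . . F . . . . F . . F . . F F → 8 faults.
Under OPT: F F F . . F . . . . F . . F . . F . → 7 faults.
A − B = 8 − 7 = 1.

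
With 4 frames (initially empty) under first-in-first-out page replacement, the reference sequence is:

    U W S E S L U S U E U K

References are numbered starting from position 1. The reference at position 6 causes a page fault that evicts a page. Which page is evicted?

U

pos 1: U: miss, frames {U}
pos 2: W: miss, frames {U,W}
pos 3: S: miss, frames {U,W,S}
pos 4: E: miss, frames {U,W,S,E}
pos 5: S: hit
pos 6: L: miss, evict U, frames {W,S,E,L}
At position 6, page U is evicted.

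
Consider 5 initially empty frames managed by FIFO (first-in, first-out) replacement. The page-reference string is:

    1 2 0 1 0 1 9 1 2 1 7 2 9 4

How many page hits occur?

8

1 -> miss, frames (1)
2 -> miss, frames (1 2)
0 -> miss, frames (1 2 0)
1 -> hit
0 -> hit
1 -> hit
9 -> miss, frames (1 2 0 9)
1 -> hit
2 -> hit
1 -> hit
7 -> miss, frames (1 2 0 9 7)
2 -> hit
9 -> hit
4 -> miss, evict 1, frames (2 0 9 7 4)
Hits: 8.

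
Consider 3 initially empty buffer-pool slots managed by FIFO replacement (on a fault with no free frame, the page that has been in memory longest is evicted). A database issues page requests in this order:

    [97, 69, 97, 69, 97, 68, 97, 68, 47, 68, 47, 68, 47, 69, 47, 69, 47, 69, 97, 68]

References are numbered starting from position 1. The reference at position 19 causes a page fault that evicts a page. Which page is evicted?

69

pos 1: 97 -> miss, frames {97}
pos 2: 69 -> miss, frames {97,69}
pos 3: 97 -> hit
pos 4: 69 -> hit
pos 5: 97 -> hit
pos 6: 68 -> miss, frames {97,69,68}
pos 7: 97 -> hit
pos 8: 68 -> hit
pos 9: 47 -> miss, evict 97, frames {69,68,47}
pos 10: 68 -> hit
pos 11: 47 -> hit
pos 12: 68 -> hit
pos 13: 47 -> hit
pos 14: 69 -> hit
pos 15: 47 -> hit
pos 16: 69 -> hit
pos 17: 47 -> hit
pos 18: 69 -> hit
pos 19: 97 -> miss, evict 69, frames {68,47,97}
At position 19, page 69 is evicted.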